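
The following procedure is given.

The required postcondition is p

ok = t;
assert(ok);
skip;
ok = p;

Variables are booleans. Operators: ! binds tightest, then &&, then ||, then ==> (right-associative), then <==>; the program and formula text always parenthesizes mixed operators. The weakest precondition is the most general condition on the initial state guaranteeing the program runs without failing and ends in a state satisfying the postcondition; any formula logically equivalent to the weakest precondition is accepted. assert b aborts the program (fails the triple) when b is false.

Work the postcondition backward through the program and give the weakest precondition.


Working backward. After the program, p must hold.
Before ok := p: p
Before skip: p
Before assert ok: ok && p
Before ok := t: t && p
Answer: WP = t && p


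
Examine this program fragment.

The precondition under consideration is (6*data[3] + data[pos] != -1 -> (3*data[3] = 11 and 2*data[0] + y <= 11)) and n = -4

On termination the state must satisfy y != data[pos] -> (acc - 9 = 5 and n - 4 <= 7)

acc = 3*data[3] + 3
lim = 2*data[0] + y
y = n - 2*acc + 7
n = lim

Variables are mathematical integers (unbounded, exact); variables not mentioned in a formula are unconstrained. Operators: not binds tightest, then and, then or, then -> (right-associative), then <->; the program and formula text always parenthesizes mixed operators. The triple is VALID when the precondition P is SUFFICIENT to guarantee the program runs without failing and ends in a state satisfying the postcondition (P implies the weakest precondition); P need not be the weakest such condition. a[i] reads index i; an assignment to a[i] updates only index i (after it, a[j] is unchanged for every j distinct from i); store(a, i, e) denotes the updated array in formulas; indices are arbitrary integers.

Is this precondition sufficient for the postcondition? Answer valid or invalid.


Working backward. After the program, the postcondition y != data[pos] -> (acc - 9 = 5 and n - 4 <= 7) must hold; in canonical form it is y != data[pos] -> (acc = 14 and n <= 11).
Before n := lim: y != data[pos] -> (acc = 14 and lim <= 11)
Before y := n - 2*acc + 7: n != data[pos] + 2*acc - 7 -> (acc = 14 and lim <= 11)
Before lim := 2*data[0] + y: n != data[pos] + 2*acc - 7 -> (acc = 14 and 2*data[0] + y <= 11)
Before acc := 3*data[3] + 3: n != 6*data[3] + data[pos] - 1 -> (3*data[3] = 11 and 2*data[0] + y <= 11)
The weakest precondition is n != 6*data[3] + data[pos] - 1 -> (3*data[3] = 11 and 2*data[0] + y <= 11).
Check whether (6*data[3] + data[pos] != -1 -> (3*data[3] = 11 and 2*data[0] + y <= 11)) and n = -4 implies it.
Countermodel: at the initial state data = {[0] = 0, [2] = -1, [3] = 0, elsewhere 0}, n = -4, pos = 2, y = 0, the precondition holds but the weakest precondition fails.
Answer: invalid


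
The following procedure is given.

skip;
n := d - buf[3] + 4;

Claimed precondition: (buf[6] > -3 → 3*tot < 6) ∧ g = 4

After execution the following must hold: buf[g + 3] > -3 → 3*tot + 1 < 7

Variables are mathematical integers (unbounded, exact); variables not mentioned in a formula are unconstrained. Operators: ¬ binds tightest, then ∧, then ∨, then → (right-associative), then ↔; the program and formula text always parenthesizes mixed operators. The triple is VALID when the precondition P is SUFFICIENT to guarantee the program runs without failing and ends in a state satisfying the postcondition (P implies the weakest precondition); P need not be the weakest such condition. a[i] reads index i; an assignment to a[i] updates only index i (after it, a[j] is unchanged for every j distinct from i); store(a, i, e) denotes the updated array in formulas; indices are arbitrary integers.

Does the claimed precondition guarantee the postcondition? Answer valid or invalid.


Working backward. After the program, the postcondition buf[g + 3] > -3 → 3*tot + 1 < 7 must hold; in canonical form it is buf[g + 3] > -3 → 3*tot < 6.
Before n := d - buf[3] + 4: buf[g + 3] > -3 → 3*tot < 6
Before skip: buf[g + 3] > -3 → 3*tot < 6
The weakest precondition is buf[g + 3] > -3 → 3*tot < 6.
Check whether (buf[6] > -3 → 3*tot < 6) ∧ g = 4 implies it.
Countermodel: at the initial state buf = {[6] = -3, [7] = 0, elsewhere 0}, g = 4, tot = 2, the precondition holds but the weakest precondition fails.
Answer: invalid


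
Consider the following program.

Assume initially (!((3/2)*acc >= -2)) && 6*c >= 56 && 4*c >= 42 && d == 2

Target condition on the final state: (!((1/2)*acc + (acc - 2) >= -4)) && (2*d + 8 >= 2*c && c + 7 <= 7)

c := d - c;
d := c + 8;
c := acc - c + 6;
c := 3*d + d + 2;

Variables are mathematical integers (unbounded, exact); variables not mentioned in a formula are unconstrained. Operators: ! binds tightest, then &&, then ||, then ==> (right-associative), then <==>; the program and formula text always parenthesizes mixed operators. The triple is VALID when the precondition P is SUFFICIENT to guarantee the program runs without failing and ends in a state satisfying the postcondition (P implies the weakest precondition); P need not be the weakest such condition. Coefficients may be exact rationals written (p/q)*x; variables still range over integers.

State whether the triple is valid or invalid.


Working backward. After the program, the postcondition (!((1/2)*acc + (acc - 2) >= -4)) && (2*d + 8 >= 2*c && c + 7 <= 7) must hold; in canonical form it is (!((3/2)*acc >= -2)) && 2*d >= 2*c - 8 && c <= 0.
Before c := 3*d + d + 2: (!((3/2)*acc >= -2)) && 6*d <= 4 && 4*d <= -2
Before c := acc - c + 6: (!((3/2)*acc >= -2)) && 6*d <= 4 && 4*d <= -2
Before d := c + 8: (!((3/2)*acc >= -2)) && 6*c <= -44 && 4*c <= -34
Before c := d - c: (!((3/2)*acc >= -2)) && 6*d <= 6*c - 44 && 4*d <= 4*c - 34
The weakest precondition is (!((3/2)*acc >= -2)) && 6*d <= 6*c - 44 && 4*d <= 4*c - 34.
Check whether (!((3/2)*acc >= -2)) && 6*c >= 56 && 4*c >= 42 && d == 2 implies it.
Every state satisfying the precondition satisfies the weakest precondition: the implication holds.
Answer: valid


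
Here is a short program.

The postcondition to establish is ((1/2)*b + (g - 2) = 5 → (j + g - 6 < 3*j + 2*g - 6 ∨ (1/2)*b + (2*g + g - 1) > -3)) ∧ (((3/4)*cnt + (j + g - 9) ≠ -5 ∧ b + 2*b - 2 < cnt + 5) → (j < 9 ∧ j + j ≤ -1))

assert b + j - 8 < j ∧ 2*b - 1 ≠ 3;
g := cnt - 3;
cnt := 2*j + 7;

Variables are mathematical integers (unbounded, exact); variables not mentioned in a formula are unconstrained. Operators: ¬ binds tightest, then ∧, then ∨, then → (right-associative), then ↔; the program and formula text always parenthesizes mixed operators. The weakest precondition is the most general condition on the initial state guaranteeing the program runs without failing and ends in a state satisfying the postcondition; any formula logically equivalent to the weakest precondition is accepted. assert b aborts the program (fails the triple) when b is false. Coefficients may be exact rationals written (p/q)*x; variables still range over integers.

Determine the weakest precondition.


Working backward. After the program, the postcondition ((1/2)*b + (g - 2) = 5 → (j + g - 6 < 3*j + 2*g - 6 ∨ (1/2)*b + (2*g + g - 1) > -3)) ∧ (((3/4)*cnt + (j + g - 9) ≠ -5 ∧ b + 2*b - 2 < cnt + 5) → (j < 9 ∧ j + j ≤ -1)) must hold; in canonical form it is ((1/2)*b + g = 7 → (g + 2*j > 0 ∨ (1/2)*b + 3*g > -2)) ∧ (((3/4)*cnt + g + j ≠ 4 ∧ 3*b < cnt + 7) → (j < 9 ∧ 2*j ≤ -1)).
Before cnt := 2*j + 7: ((1/2)*b + g = 7 → (g + 2*j > 0 ∨ (1/2)*b + 3*g > -2)) ∧ ((g + (5/2)*j ≠ -5/4 ∧ 3*b < 2*j + 14) → (j < 9 ∧ 2*j ≤ -1))
Before g := cnt - 3: ((1/2)*b + cnt = 10 → (cnt + 2*j > 3 ∨ (1/2)*b + 3*cnt > 7)) ∧ ((cnt + (5/2)*j ≠ 7/4 ∧ 3*b < 2*j + 14) → (j < 9 ∧ 2*j ≤ -1))
Before assert b + j - 8 < j ∧ 2*b - 1 ≠ 3: b < 8 ∧ 2*b ≠ 4 ∧ ((1/2)*b + cnt = 10 → (cnt + 2*j > 3 ∨ (1/2)*b + 3*cnt > 7)) ∧ ((cnt + (5/2)*j ≠ 7/4 ∧ 3*b < 2*j + 14) → (j < 9 ∧ 2*j ≤ -1))
Answer: WP = b < 8 ∧ 2*b ≠ 4 ∧ ((1/2)*b + cnt = 10 → (cnt + 2*j > 3 ∨ (1/2)*b + 3*cnt > 7)) ∧ ((cnt + (5/2)*j ≠ 7/4 ∧ 3*b < 2*j + 14) → (j < 9 ∧ 2*j ≤ -1))


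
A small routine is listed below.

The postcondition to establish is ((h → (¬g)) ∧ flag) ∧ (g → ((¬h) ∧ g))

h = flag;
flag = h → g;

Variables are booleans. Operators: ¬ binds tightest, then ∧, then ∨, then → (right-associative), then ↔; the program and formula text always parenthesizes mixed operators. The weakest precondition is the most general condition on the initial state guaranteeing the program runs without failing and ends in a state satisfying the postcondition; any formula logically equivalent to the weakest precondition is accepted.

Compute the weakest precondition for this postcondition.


Working backward. After the program, the postcondition ((h → (¬g)) ∧ flag) ∧ (g → ((¬h) ∧ g)) must hold; in canonical form it is (h → (¬g)) ∧ flag ∧ (g → ((¬h) ∧ g)).
Before flag := h → g: (h → (¬g)) ∧ (h → g) ∧ (g → ((¬h) ∧ g))
Before h := flag: (flag → (¬g)) ∧ (flag → g) ∧ (g → ((¬flag) ∧ g))
Answer: WP = (flag → (¬g)) ∧ (flag → g) ∧ (g → ((¬flag) ∧ g))


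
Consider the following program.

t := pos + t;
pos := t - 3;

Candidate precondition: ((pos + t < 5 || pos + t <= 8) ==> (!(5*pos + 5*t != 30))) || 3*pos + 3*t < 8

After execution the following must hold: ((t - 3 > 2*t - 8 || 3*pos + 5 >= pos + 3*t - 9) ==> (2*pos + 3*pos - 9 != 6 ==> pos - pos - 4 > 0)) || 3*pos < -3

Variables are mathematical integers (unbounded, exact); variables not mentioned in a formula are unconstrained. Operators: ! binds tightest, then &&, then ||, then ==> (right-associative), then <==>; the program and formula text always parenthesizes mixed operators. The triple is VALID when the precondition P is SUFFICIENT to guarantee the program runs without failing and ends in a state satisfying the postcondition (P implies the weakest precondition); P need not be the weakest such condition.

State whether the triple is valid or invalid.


Working backward. After the program, the postcondition ((t - 3 > 2*t - 8 || 3*pos + 5 >= pos + 3*t - 9) ==> (2*pos + 3*pos - 9 != 6 ==> pos - pos - 4 > 0)) || 3*pos < -3 must hold; in canonical form it is ((t < 5 || 2*pos >= 3*t - 14) ==> (!(5*pos != 15))) || 3*pos < -3.
Before pos := t - 3: ((t < 5 || t <= 8) ==> (!(5*t != 30))) || 3*t < 6
Before t := pos + t: ((pos + t < 5 || pos + t <= 8) ==> (!(5*pos + 5*t != 30))) || 3*pos + 3*t < 6
The weakest precondition is ((pos + t < 5 || pos + t <= 8) ==> (!(5*pos + 5*t != 30))) || 3*pos + 3*t < 6.
Check whether ((pos + t < 5 || pos + t <= 8) ==> (!(5*pos + 5*t != 30))) || 3*pos + 3*t < 8 implies it.
Countermodel: at the initial state pos = 0, t = 2, the precondition holds but the weakest precondition fails.
Answer: invalid


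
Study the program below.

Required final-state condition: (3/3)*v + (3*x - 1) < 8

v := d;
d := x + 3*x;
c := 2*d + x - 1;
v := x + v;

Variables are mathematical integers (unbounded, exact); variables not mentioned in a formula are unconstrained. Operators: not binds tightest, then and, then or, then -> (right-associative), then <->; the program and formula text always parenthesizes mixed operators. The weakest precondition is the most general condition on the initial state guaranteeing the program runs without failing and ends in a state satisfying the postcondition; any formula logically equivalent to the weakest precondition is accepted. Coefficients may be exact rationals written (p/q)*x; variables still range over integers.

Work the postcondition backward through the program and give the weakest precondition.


Working backward. After the program, the postcondition (3/3)*v + (3*x - 1) < 8 must hold; in canonical form it is v + 3*x < 9.
Before v := x + v: v + 4*x < 9
Before c := 2*d + x - 1: v + 4*x < 9
Before d := x + 3*x: v + 4*x < 9
Before v := d: d + 4*x < 9
Answer: WP = d + 4*x < 9


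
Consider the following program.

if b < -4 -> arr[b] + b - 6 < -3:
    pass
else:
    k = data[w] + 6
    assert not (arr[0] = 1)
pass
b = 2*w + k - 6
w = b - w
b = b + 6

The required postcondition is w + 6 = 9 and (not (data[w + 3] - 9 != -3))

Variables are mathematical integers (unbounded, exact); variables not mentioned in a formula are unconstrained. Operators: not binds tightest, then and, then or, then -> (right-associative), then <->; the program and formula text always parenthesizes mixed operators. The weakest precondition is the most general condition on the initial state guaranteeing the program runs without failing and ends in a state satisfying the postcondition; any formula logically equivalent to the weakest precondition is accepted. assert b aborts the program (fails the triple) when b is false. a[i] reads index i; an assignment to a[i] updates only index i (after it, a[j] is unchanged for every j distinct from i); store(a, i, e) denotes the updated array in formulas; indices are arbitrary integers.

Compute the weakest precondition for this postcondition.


Working backward. After the program, the postcondition w + 6 = 9 and (not (data[w + 3] - 9 != -3)) must hold; in canonical form it is w = 3 and (not (data[w + 3] != 6)).
Before b := b + 6: w = 3 and (not (data[w + 3] != 6))
Before w := b - w: b = w + 3 and (not (data[b - w + 3] != 6))
Before b := 2*w + k - 6: k + w = 9 and (not (data[k + w - 3] != 6))
Before skip: k + w = 9 and (not (data[k + w - 3] != 6))
Then branch requires k + w = 9 and (not (data[k + w - 3] != 6)); else branch requires (not (arr[0] = 1)) and data[w] + w = 3 and (not (data[data[w] + w + 3] != 6)).
Before the if: ((b < -4 -> arr[b] + b < 3) -> (k + w = 9 and (not (data[k + w - 3] != 6)))) and ((not (b < -4 -> arr[b] + b < 3)) -> ((not (arr[0] = 1)) and data[w] + w = 3 and (not (data[data[w] + w + 3] != 6))))
Answer: WP = ((b < -4 -> arr[b] + b < 3) -> (k + w = 9 and (not (data[k + w - 3] != 6)))) and ((not (b < -4 -> arr[b] + b < 3)) -> ((not (arr[0] = 1)) and data[w] + w = 3 and (not (data[data[w] + w + 3] != 6))))


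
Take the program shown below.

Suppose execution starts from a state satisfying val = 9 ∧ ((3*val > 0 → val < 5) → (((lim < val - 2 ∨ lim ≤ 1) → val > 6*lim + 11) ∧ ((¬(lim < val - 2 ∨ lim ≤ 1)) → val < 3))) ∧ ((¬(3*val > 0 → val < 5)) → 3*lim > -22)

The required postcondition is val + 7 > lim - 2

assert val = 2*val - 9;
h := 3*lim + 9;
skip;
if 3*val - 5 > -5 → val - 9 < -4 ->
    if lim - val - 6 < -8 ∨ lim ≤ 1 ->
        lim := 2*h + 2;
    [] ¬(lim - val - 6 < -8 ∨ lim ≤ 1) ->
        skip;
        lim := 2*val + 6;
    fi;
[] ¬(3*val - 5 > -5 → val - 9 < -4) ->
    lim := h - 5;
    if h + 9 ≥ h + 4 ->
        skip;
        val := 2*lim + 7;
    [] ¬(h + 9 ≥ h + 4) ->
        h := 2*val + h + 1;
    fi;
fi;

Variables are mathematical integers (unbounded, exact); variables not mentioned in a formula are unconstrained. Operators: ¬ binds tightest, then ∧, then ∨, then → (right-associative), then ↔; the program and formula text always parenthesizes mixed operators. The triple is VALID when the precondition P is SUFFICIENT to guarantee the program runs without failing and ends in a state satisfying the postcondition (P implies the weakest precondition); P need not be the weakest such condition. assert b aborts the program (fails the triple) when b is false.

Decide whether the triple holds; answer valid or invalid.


Working backward. After the program, the postcondition val + 7 > lim - 2 must hold; in canonical form it is val > lim - 9.
Then branch requires ((lim < val - 2 ∨ lim ≤ 1) → val > 2*h - 7) ∧ ((¬(lim < val - 2 ∨ lim ≤ 1)) → val < 3); else branch requires h > -11.
Before the if: ((3*val > 0 → val < 5) → (((lim < val - 2 ∨ lim ≤ 1) → val > 2*h - 7) ∧ ((¬(lim < val - 2 ∨ lim ≤ 1)) → val < 3))) ∧ ((¬(3*val > 0 → val < 5)) → h > -11)
Before skip: ((3*val > 0 → val < 5) → (((lim < val - 2 ∨ lim ≤ 1) → val > 2*h - 7) ∧ ((¬(lim < val - 2 ∨ lim ≤ 1)) → val < 3))) ∧ ((¬(3*val > 0 → val < 5)) → h > -11)
Before h := 3*lim + 9: ((3*val > 0 → val < 5) → (((lim < val - 2 ∨ lim ≤ 1) → val > 6*lim + 11) ∧ ((¬(lim < val - 2 ∨ lim ≤ 1)) → val < 3))) ∧ ((¬(3*val > 0 → val < 5)) → 3*lim > -20)
Before assert val = 2*val - 9: val = 9 ∧ ((3*val > 0 → val < 5) → (((lim < val - 2 ∨ lim ≤ 1) → val > 6*lim + 11) ∧ ((¬(lim < val - 2 ∨ lim ≤ 1)) → val < 3))) ∧ ((¬(3*val > 0 → val < 5)) → 3*lim > -20)
The weakest precondition is val = 9 ∧ ((3*val > 0 → val < 5) → (((lim < val - 2 ∨ lim ≤ 1) → val > 6*lim + 11) ∧ ((¬(lim < val - 2 ∨ lim ≤ 1)) → val < 3))) ∧ ((¬(3*val > 0 → val < 5)) → 3*lim > -20).
Check whether val = 9 ∧ ((3*val > 0 → val < 5) → (((lim < val - 2 ∨ lim ≤ 1) → val > 6*lim + 11) ∧ ((¬(lim < val - 2 ∨ lim ≤ 1)) → val < 3))) ∧ ((¬(3*val > 0 → val < 5)) → 3*lim > -22) implies it.
Countermodel: at the initial state lim = -7, val = 9, the precondition holds but the weakest precondition fails.
Answer: invalid


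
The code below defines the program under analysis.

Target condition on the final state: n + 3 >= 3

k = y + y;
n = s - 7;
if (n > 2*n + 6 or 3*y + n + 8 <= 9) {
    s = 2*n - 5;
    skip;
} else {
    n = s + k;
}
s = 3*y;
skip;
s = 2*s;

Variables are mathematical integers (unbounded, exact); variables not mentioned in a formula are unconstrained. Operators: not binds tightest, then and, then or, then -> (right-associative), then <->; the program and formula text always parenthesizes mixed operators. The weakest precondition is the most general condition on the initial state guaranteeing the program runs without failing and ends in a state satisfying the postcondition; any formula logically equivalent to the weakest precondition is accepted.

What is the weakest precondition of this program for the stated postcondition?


Working backward. After the program, the postcondition n + 3 >= 3 must hold; in canonical form it is n >= 0.
Before s := 2*s: n >= 0
Before skip: n >= 0
Before s := 3*y: n >= 0
Then branch requires n >= 0; else branch requires k + s >= 0.
Before the if: ((n < -6 or n + 3*y <= 1) -> n >= 0) and ((not (n < -6 or n + 3*y <= 1)) -> k + s >= 0)
Before n := s - 7: ((s < 1 or s + 3*y <= 8) -> s >= 7) and ((not (s < 1 or s + 3*y <= 8)) -> k + s >= 0)
Before k := y + y: ((s < 1 or s + 3*y <= 8) -> s >= 7) and ((not (s < 1 or s + 3*y <= 8)) -> s + 2*y >= 0)
Answer: WP = ((s < 1 or s + 3*y <= 8) -> s >= 7) and ((not (s < 1 or s + 3*y <= 8)) -> s + 2*y >= 0)


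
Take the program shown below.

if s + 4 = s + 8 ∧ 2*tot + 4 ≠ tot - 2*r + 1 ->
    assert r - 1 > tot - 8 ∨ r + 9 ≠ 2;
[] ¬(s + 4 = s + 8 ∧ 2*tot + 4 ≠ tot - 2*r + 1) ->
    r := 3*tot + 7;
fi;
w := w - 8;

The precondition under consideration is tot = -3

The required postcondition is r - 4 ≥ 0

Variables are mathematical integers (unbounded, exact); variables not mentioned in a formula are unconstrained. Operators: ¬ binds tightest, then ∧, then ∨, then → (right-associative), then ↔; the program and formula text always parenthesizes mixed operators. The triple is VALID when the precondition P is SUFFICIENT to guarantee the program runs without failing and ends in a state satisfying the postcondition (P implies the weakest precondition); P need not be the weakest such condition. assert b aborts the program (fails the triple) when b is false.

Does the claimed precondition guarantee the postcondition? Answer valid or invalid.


Working backward. After the program, the postcondition r - 4 ≥ 0 must hold; in canonical form it is r ≥ 4.
Before w := w - 8: r ≥ 4
Then branch requires (r > tot - 7 ∨ r ≠ -7) ∧ r ≥ 4; else branch requires 3*tot ≥ -3.
Before the if: 3*tot ≥ -3
The weakest precondition is 3*tot ≥ -3.
Check whether tot = -3 implies it.
Countermodel: at the initial state tot = -3, the precondition holds but the weakest precondition fails.
Answer: invalid


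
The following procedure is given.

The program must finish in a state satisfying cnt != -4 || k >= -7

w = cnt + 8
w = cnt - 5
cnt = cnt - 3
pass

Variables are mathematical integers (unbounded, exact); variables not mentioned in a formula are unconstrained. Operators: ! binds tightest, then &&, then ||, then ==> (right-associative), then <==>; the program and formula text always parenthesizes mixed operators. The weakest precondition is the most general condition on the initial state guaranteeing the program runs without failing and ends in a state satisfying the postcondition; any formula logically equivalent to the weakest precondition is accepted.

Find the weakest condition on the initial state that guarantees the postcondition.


Working backward. After the program, cnt != -4 || k >= -7 must hold.
Before skip: cnt != -4 || k >= -7
Before cnt := cnt - 3: cnt != -1 || k >= -7
Before w := cnt - 5: cnt != -1 || k >= -7
Before w := cnt + 8: cnt != -1 || k >= -7
Answer: WP = cnt != -1 || k >= -7


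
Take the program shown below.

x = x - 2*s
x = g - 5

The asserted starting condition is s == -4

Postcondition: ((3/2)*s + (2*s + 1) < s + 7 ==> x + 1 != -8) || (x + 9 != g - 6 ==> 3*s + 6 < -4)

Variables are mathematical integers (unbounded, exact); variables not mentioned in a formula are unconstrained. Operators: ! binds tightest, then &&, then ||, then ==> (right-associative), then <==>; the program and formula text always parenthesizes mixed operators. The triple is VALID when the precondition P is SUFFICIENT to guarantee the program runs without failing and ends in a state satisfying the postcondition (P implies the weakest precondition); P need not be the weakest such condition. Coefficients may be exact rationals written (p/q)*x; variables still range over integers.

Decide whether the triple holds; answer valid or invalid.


Working backward. After the program, the postcondition ((3/2)*s + (2*s + 1) < s + 7 ==> x + 1 != -8) || (x + 9 != g - 6 ==> 3*s + 6 < -4) must hold; in canonical form it is ((5/2)*s < 6 ==> x != -9) || (x != g - 15 ==> 3*s < -10).
Before x := g - 5: ((5/2)*s < 6 ==> g != -4) || 3*s < -10
Before x := x - 2*s: ((5/2)*s < 6 ==> g != -4) || 3*s < -10
The weakest precondition is ((5/2)*s < 6 ==> g != -4) || 3*s < -10.
Check whether s == -4 implies it.
Every state satisfying the precondition satisfies the weakest precondition: the implication holds.
Answer: valid


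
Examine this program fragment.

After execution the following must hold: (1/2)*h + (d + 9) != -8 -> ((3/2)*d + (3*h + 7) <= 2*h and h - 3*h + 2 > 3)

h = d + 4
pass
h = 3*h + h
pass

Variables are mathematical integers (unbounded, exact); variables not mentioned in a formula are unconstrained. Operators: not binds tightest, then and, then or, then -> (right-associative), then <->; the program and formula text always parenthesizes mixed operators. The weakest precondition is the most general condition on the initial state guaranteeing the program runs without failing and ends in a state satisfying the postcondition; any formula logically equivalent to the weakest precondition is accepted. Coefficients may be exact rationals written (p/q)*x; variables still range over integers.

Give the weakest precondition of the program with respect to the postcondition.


Working backward. After the program, the postcondition (1/2)*h + (d + 9) != -8 -> ((3/2)*d + (3*h + 7) <= 2*h and h - 3*h + 2 > 3) must hold; in canonical form it is d + (1/2)*h != -17 -> ((3/2)*d + h <= -7 and 2*h < -1).
Before skip: d + (1/2)*h != -17 -> ((3/2)*d + h <= -7 and 2*h < -1)
Before h := 3*h + h: d + 2*h != -17 -> ((3/2)*d + 4*h <= -7 and 8*h < -1)
Before skip: d + 2*h != -17 -> ((3/2)*d + 4*h <= -7 and 8*h < -1)
Before h := d + 4: 3*d != -25 -> ((11/2)*d <= -23 and 8*d < -33)
Answer: WP = 3*d != -25 -> ((11/2)*d <= -23 and 8*d < -33)


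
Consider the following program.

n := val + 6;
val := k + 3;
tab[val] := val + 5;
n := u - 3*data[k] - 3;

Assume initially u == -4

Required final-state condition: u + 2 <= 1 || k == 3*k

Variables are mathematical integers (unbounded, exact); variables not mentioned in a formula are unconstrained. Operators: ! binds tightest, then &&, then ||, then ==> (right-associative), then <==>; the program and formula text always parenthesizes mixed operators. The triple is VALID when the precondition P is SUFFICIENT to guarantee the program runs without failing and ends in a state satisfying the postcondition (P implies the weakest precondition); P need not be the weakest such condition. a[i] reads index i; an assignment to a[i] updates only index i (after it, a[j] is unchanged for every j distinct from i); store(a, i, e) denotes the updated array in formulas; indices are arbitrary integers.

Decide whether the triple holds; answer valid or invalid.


Working backward. After the program, the postcondition u + 2 <= 1 || k == 3*k must hold; in canonical form it is u <= -1 || 2*k == 0.
Before n := u - 3*data[k] - 3: u <= -1 || 2*k == 0
Before tab[val] := val + 5: u <= -1 || 2*k == 0
Before val := k + 3: u <= -1 || 2*k == 0
Before n := val + 6: u <= -1 || 2*k == 0
The weakest precondition is u <= -1 || 2*k == 0.
Check whether u == -4 implies it.
Every state satisfying the precondition satisfies the weakest precondition: the implication holds.
Answer: valid


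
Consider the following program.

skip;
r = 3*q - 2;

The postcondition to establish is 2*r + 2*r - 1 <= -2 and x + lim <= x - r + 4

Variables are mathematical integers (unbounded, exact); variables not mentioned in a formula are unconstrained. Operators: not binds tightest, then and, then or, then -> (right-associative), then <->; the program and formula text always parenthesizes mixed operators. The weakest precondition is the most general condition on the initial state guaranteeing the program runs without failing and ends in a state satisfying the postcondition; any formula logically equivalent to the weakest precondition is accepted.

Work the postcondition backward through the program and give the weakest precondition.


Working backward. After the program, the postcondition 2*r + 2*r - 1 <= -2 and x + lim <= x - r + 4 must hold; in canonical form it is 4*r <= -1 and lim + r <= 4.
Before r := 3*q - 2: 12*q <= 7 and lim + 3*q <= 6
Before skip: 12*q <= 7 and lim + 3*q <= 6
Answer: WP = 12*q <= 7 and lim + 3*q <= 6


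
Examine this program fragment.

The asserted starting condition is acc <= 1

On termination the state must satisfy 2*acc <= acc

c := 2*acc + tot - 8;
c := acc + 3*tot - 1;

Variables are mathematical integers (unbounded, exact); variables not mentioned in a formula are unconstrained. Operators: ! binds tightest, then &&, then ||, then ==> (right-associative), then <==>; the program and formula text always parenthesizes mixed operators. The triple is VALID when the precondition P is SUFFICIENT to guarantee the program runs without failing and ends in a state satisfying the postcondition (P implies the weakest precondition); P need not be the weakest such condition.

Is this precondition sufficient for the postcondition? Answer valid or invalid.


Working backward. After the program, the postcondition 2*acc <= acc must hold; in canonical form it is acc <= 0.
Before c := acc + 3*tot - 1: acc <= 0
Before c := 2*acc + tot - 8: acc <= 0
The weakest precondition is acc <= 0.
Check whether acc <= 1 implies it.
Countermodel: at the initial state acc = 1, the precondition holds but the weakest precondition fails.
Answer: invalid


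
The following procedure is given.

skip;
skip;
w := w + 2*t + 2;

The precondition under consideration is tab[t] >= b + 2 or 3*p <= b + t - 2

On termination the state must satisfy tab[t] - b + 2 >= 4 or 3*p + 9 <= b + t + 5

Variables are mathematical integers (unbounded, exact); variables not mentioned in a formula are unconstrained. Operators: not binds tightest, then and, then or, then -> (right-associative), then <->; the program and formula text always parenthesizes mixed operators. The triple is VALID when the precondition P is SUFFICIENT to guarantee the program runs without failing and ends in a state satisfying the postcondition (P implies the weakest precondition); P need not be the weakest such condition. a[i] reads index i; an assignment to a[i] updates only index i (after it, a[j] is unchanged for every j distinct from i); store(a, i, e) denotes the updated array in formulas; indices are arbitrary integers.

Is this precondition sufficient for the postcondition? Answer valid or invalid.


Working backward. After the program, the postcondition tab[t] - b + 2 >= 4 or 3*p + 9 <= b + t + 5 must hold; in canonical form it is tab[t] >= b + 2 or 3*p <= b + t - 4.
Before w := w + 2*t + 2: tab[t] >= b + 2 or 3*p <= b + t - 4
Before skip: tab[t] >= b + 2 or 3*p <= b + t - 4
Before skip: tab[t] >= b + 2 or 3*p <= b + t - 4
The weakest precondition is tab[t] >= b + 2 or 3*p <= b + t - 4.
Check whether tab[t] >= b + 2 or 3*p <= b + t - 2 implies it.
Countermodel: at the initial state b = 2, p = 0, t = 0, tab = {[0] = 3, elsewhere 3}, the precondition holds but the weakest precondition fails.
Answer: invalid


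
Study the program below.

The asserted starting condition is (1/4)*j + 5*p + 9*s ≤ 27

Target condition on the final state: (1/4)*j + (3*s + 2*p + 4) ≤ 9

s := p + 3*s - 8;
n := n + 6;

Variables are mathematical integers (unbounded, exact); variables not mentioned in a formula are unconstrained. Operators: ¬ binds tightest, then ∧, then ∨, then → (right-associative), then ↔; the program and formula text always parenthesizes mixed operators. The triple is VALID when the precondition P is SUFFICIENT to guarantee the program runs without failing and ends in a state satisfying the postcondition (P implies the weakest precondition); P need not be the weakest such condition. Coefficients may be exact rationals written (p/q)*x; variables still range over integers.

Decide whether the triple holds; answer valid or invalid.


Working backward. After the program, the postcondition (1/4)*j + (3*s + 2*p + 4) ≤ 9 must hold; in canonical form it is (1/4)*j + 2*p + 3*s ≤ 5.
Before n := n + 6: (1/4)*j + 2*p + 3*s ≤ 5
Before s := p + 3*s - 8: (1/4)*j + 5*p + 9*s ≤ 29
The weakest precondition is (1/4)*j + 5*p + 9*s ≤ 29.
Check whether (1/4)*j + 5*p + 9*s ≤ 27 implies it.
Every state satisfying the precondition satisfies the weakest precondition: the implication holds.
Answer: valid


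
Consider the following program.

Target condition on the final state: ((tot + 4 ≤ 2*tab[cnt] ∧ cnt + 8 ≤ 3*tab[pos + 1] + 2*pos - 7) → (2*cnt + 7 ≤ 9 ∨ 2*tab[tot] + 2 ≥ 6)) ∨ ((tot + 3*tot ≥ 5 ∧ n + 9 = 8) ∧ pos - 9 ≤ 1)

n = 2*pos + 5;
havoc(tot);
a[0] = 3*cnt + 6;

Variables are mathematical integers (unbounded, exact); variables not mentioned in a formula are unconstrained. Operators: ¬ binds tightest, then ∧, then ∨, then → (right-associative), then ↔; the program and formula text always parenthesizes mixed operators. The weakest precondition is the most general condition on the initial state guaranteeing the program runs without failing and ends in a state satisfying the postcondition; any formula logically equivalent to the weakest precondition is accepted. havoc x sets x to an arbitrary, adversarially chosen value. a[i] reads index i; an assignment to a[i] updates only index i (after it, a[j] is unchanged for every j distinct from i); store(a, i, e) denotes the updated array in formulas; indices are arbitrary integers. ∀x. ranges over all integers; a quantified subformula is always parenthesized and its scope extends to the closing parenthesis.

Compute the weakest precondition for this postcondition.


Working backward. After the program, the postcondition ((tot + 4 ≤ 2*tab[cnt] ∧ cnt + 8 ≤ 3*tab[pos + 1] + 2*pos - 7) → (2*cnt + 7 ≤ 9 ∨ 2*tab[tot] + 2 ≥ 6)) ∨ ((tot + 3*tot ≥ 5 ∧ n + 9 = 8) ∧ pos - 9 ≤ 1) must hold; in canonical form it is ((tot ≤ 2*tab[cnt] - 4 ∧ cnt ≤ 3*tab[pos + 1] + 2*pos - 15) → (2*cnt ≤ 2 ∨ 2*tab[tot] ≥ 4)) ∨ (4*tot ≥ 5 ∧ n = -1 ∧ pos ≤ 10).
Before a[0] := 3*cnt + 6: ((tot ≤ 2*tab[cnt] - 4 ∧ cnt ≤ 3*tab[pos + 1] + 2*pos - 15) → (2*cnt ≤ 2 ∨ 2*tab[tot] ≥ 4)) ∨ (4*tot ≥ 5 ∧ n = -1 ∧ pos ≤ 10)
Before havoc tot: ∀tot_1. (((tot_1 ≤ 2*tab[cnt] - 4 ∧ cnt ≤ 3*tab[pos + 1] + 2*pos - 15) → (2*cnt ≤ 2 ∨ 2*tab[tot_1] ≥ 4)) ∨ (4*tot_1 ≥ 5 ∧ n = -1 ∧ pos ≤ 10))
Before n := 2*pos + 5: ∀tot_1. (((tot_1 ≤ 2*tab[cnt] - 4 ∧ cnt ≤ 3*tab[pos + 1] + 2*pos - 15) → (2*cnt ≤ 2 ∨ 2*tab[tot_1] ≥ 4)) ∨ (4*tot_1 ≥ 5 ∧ 2*pos = -6 ∧ pos ≤ 10))
Answer: WP = ∀tot_1. (((tot_1 ≤ 2*tab[cnt] - 4 ∧ cnt ≤ 3*tab[pos + 1] + 2*pos - 15) → (2*cnt ≤ 2 ∨ 2*tab[tot_1] ≥ 4)) ∨ (4*tot_1 ≥ 5 ∧ 2*pos = -6 ∧ pos ≤ 10))


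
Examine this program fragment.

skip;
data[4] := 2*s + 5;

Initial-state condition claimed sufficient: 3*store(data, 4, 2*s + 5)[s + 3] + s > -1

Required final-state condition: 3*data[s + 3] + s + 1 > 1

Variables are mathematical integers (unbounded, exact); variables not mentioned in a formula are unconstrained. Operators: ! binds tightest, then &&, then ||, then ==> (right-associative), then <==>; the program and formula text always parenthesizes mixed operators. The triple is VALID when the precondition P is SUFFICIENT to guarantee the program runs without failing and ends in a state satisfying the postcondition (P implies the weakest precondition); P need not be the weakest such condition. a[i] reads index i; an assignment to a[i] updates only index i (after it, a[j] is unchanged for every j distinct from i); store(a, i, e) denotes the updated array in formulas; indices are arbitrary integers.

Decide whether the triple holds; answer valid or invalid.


Working backward. After the program, the postcondition 3*data[s + 3] + s + 1 > 1 must hold; in canonical form it is 3*data[s + 3] + s > 0.
Before data[4] := 2*s + 5: 3*store(data, 4, 2*s + 5)[s + 3] + s > 0
Before skip: 3*store(data, 4, 2*s + 5)[s + 3] + s > 0
The weakest precondition is 3*store(data, 4, 2*s + 5)[s + 3] + s > 0.
Check whether 3*store(data, 4, 2*s + 5)[s + 3] + s > -1 implies it.
Countermodel: at the initial state data = {[3] = 0, [4] = 2, elsewhere 2}, s = 0, the precondition holds but the weakest precondition fails.
Answer: invalid


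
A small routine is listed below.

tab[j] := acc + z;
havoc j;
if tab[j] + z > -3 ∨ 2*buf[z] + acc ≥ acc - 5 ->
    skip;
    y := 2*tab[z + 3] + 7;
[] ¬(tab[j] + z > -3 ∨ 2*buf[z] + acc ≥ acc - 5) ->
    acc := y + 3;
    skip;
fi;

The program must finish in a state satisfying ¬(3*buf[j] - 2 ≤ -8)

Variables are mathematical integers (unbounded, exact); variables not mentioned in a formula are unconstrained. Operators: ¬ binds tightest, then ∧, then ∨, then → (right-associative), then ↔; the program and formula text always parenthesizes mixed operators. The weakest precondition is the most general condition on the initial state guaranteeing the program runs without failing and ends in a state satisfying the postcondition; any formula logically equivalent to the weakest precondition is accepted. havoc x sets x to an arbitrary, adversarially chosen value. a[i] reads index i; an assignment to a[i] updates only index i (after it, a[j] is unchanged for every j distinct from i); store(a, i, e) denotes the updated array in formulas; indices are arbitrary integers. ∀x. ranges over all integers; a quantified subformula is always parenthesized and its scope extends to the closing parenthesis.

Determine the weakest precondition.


Working backward. After the program, the postcondition ¬(3*buf[j] - 2 ≤ -8) must hold; in canonical form it is ¬(3*buf[j] ≤ -6).
Then branch requires ¬(3*buf[j] ≤ -6); else branch requires ¬(3*buf[j] ≤ -6).
Before the if: ((tab[j] + z > -3 ∨ 2*buf[z] ≥ -5) → (¬(3*buf[j] ≤ -6))) ∧ ((¬(tab[j] + z > -3 ∨ 2*buf[z] ≥ -5)) → (¬(3*buf[j] ≤ -6)))
Before havoc j: ∀j_1. (((tab[j_1] + z > -3 ∨ 2*buf[z] ≥ -5) → (¬(3*buf[j_1] ≤ -6))) ∧ ((¬(tab[j_1] + z > -3 ∨ 2*buf[z] ≥ -5)) → (¬(3*buf[j_1] ≤ -6))))
Before tab[j] := acc + z: ∀j_1. (((store(tab, j, acc + z)[j_1] + z > -3 ∨ 2*buf[z] ≥ -5) → (¬(3*buf[j_1] ≤ -6))) ∧ ((¬(store(tab, j, acc + z)[j_1] + z > -3 ∨ 2*buf[z] ≥ -5)) → (¬(3*buf[j_1] ≤ -6))))
Answer: WP = ∀j_1. (((store(tab, j, acc + z)[j_1] + z > -3 ∨ 2*buf[z] ≥ -5) → (¬(3*buf[j_1] ≤ -6))) ∧ ((¬(store(tab, j, acc + z)[j_1] + z > -3 ∨ 2*buf[z] ≥ -5)) → (¬(3*buf[j_1] ≤ -6))))


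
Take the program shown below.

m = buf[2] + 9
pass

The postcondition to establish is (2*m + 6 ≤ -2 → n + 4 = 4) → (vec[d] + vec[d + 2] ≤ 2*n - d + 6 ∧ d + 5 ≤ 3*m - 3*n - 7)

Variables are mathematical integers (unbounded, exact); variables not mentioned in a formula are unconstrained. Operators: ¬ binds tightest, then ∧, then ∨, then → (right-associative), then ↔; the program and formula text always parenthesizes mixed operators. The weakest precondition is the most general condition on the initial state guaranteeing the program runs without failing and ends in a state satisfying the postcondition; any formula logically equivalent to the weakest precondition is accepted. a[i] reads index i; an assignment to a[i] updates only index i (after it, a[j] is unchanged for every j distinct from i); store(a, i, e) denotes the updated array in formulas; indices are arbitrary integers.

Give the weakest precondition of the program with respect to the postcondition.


Working backward. After the program, the postcondition (2*m + 6 ≤ -2 → n + 4 = 4) → (vec[d] + vec[d + 2] ≤ 2*n - d + 6 ∧ d + 5 ≤ 3*m - 3*n - 7) must hold; in canonical form it is (2*m ≤ -8 → n = 0) → (vec[d + 2] + vec[d] + d ≤ 2*n + 6 ∧ d + 3*n ≤ 3*m - 12).
Before skip: (2*m ≤ -8 → n = 0) → (vec[d + 2] + vec[d] + d ≤ 2*n + 6 ∧ d + 3*n ≤ 3*m - 12)
Before m := buf[2] + 9: (2*buf[2] ≤ -26 → n = 0) → (vec[d + 2] + vec[d] + d ≤ 2*n + 6 ∧ d + 3*n ≤ 3*buf[2] + 15)
Answer: WP = (2*buf[2] ≤ -26 → n = 0) → (vec[d + 2] + vec[d] + d ≤ 2*n + 6 ∧ d + 3*n ≤ 3*buf[2] + 15)


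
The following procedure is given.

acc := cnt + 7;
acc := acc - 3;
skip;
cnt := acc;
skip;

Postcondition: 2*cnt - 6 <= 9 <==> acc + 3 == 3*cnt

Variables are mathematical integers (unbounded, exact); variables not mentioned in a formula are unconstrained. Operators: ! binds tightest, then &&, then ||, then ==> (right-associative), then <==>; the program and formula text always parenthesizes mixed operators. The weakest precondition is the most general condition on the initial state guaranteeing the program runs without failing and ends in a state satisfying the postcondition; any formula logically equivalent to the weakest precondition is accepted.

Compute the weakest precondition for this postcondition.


Working backward. After the program, the postcondition 2*cnt - 6 <= 9 <==> acc + 3 == 3*cnt must hold; in canonical form it is 2*cnt <= 15 <==> acc == 3*cnt - 3.
Before skip: 2*cnt <= 15 <==> acc == 3*cnt - 3
Before cnt := acc: 2*acc <= 15 <==> 2*acc == 3
Before skip: 2*acc <= 15 <==> 2*acc == 3
Before acc := acc - 3: 2*acc <= 21 <==> 2*acc == 9
Before acc := cnt + 7: 2*cnt <= 7 <==> 2*cnt == -5
Answer: WP = 2*cnt <= 7 <==> 2*cnt == -5


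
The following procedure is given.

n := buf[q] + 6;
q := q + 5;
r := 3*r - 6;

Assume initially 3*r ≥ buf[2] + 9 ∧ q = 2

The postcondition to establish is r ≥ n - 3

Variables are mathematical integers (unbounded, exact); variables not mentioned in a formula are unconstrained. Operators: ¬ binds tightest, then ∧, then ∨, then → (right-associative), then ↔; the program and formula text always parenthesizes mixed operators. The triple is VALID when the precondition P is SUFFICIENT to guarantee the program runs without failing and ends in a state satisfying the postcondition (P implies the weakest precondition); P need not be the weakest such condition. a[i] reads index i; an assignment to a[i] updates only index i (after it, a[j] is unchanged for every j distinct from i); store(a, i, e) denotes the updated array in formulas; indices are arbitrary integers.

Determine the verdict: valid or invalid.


Working backward. After the program, r ≥ n - 3 must hold.
Before r := 3*r - 6: 3*r ≥ n + 3
Before q := q + 5: 3*r ≥ n + 3
Before n := buf[q] + 6: 3*r ≥ buf[q] + 9
The weakest precondition is 3*r ≥ buf[q] + 9.
Check whether 3*r ≥ buf[2] + 9 ∧ q = 2 implies it.
Every state satisfying the precondition satisfies the weakest precondition: the implication holds.
Answer: valid
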